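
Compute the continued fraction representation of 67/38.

[1; 1, 3, 4, 2]

Run the Euclidean algorithm on 67 and 38; the successive quotients are the partial quotients a_0, a_1, ... (each step inverts the fractional part left over by the previous one):
  67 = 1*38 + 29, so a_0 = 1.
  38 = 1*29 + 9, so a_1 = 1.
  29 = 3*9 + 2, so a_2 = 3.
  9 = 4*2 + 1, so a_3 = 4.
  2 = 2*1 + 0, so a_4 = 2.
The remainder reaches 0 after 5 divisions, so the expansion has 5 partial quotients, read off in order.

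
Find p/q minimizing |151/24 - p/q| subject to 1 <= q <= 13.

Expand x = 151/24 as a continued fraction with the Euclidean algorithm:
  151 = 6*24 + 7, so a_0 = 6.
  24 = 3*7 + 3, so a_1 = 3.
  7 = 2*3 + 1, so a_2 = 2.
  3 = 3*1 + 0, so a_3 = 3.
so x = [6; 3, 2, 3].
Convergents (p_i = a_i*p_{i-1} + p_{i-2}, q_i = a_i*q_{i-1} + q_{i-2} with p_{-2}=0, p_{-1}=1, q_{-2}=1, q_{-1}=0), until the denominator exceeds 13:
  i=0: a_0=6, p_0 = 6*1 + 0 = 6, q_0 = 6*0 + 1 = 1.
  i=1: a_1=3, p_1 = 3*6 + 1 = 19, q_1 = 3*1 + 0 = 3.
  i=2: a_2=2, p_2 = 2*19 + 6 = 44, q_2 = 2*3 + 1 = 7.
  i=3: a_3=3, p_3 = 3*44 + 19 = 151, q_3 = 3*7 + 3 = 24.
q_3 = 24 > 13, so the last convergent with denominator <= 13 is p_2/q_2 = 44/7.
The closest fraction with denominator <= 13 is either p_2/q_2 or the intermediate fraction (k*p_2 + p_1)/(k*q_2 + q_1) with the largest k >= 1 whose denominator stays <= 13; these approach x as k grows, and every other convergent or intermediate fraction in range is farther away.
Largest k: floor((13 - q_1)/q_2) = floor((13 - 3)/7) = 1.
That gives (1*44 + 19)/(1*7 + 3) = 63/10.
Compare the errors: |x - 44/7| = |151*7 - 44*24|/(24*7) = 1/168, and |x - 63/10| = |151*10 - 63*24|/(24*10) = 2/240.
Cross-multiplying, 1*240 = 240 < 336 = 2*168, so 1/168 is smaller: the convergent 44/7 is closer to x than 63/10.

44/7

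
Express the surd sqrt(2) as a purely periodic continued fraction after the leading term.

[1; (2)]

Write x_i = (sqrt(2) + m_i)/d_i with (m_0, d_0) = (0, 1). a_0 = floor(sqrt(2)) = 1, since 1^2 = 1 <= 2 < 4 = 2^2.
Iterate m_{i+1} = d_i*a_i - m_i, d_{i+1} = (2 - m_{i+1}^2)/d_i, a_{i+1} = floor((a_0 + m_{i+1})/d_{i+1}):
  m_1 = 1*1 - 0 = 1, d_1 = (2 - 1^2)/1 = 1/1 = 1, a_1 = floor((1 + 1)/1) = 2.
  m_2 = 1*2 - 1 = 1, d_2 = (2 - 1^2)/1 = 1/1 = 1: (m_2, d_2) = (m_1, d_1) = (1, 1), so from here the quotient a_1 repeats; the period length is 1.
Hence the expansion of sqrt(2) is a_0 = 1 followed by the repeating block 2 (period 1).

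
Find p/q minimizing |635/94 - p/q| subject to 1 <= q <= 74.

Expand x = 635/94 as a continued fraction with the Euclidean algorithm:
  635 = 6*94 + 71, so a_0 = 6.
  94 = 1*71 + 23, so a_1 = 1.
  71 = 3*23 + 2, so a_2 = 3.
  23 = 11*2 + 1, so a_3 = 11.
  2 = 2*1 + 0, so a_4 = 2.
so x = [6; 1, 3, 11, 2].
Convergents (p_i = a_i*p_{i-1} + p_{i-2}, q_i = a_i*q_{i-1} + q_{i-2} with p_{-2}=0, p_{-1}=1, q_{-2}=1, q_{-1}=0), until the denominator exceeds 74:
  i=0: a_0=6, p_0 = 6*1 + 0 = 6, q_0 = 6*0 + 1 = 1.
  i=1: a_1=1, p_1 = 1*6 + 1 = 7, q_1 = 1*1 + 0 = 1.
  i=2: a_2=3, p_2 = 3*7 + 6 = 27, q_2 = 3*1 + 1 = 4.
  i=3: a_3=11, p_3 = 11*27 + 7 = 304, q_3 = 11*4 + 1 = 45.
  i=4: a_4=2, p_4 = 2*304 + 27 = 635, q_4 = 2*45 + 4 = 94.
q_4 = 94 > 74, so the last convergent with denominator <= 74 is p_3/q_3 = 304/45.
The closest fraction with denominator <= 74 is either p_3/q_3 or the intermediate fraction (k*p_3 + p_2)/(k*q_3 + q_2) with the largest k >= 1 whose denominator stays <= 74; these approach x as k grows, and every other convergent or intermediate fraction in range is farther away.
Largest k: floor((74 - q_2)/q_3) = floor((74 - 4)/45) = 1.
That gives (1*304 + 27)/(1*45 + 4) = 331/49.
Compare the errors: |x - 304/45| = |635*45 - 304*94|/(94*45) = 1/4230, and |x - 331/49| = |635*49 - 331*94|/(94*49) = 1/4606.
Cross-multiplying, 1*4230 = 4230 < 4606 = 1*4606, so 1/4606 is smaller: the intermediate fraction 331/49 is closer to x than 304/45.

331/49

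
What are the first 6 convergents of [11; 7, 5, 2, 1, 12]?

11/1, 78/7, 401/36, 880/79, 1281/115, 16252/1459

Using the convergent recurrence p_i = a_i*p_{i-1} + p_{i-2}, q_i = a_i*q_{i-1} + q_{i-2} with p_{-2}=0, p_{-1}=1, q_{-2}=1, q_{-1}=0:
  i=0: a_0=11, p_0 = 11*1 + 0 = 11, q_0 = 11*0 + 1 = 1.
  i=1: a_1=7, p_1 = 7*11 + 1 = 78, q_1 = 7*1 + 0 = 7.
  i=2: a_2=5, p_2 = 5*78 + 11 = 401, q_2 = 5*7 + 1 = 36.
  i=3: a_3=2, p_3 = 2*401 + 78 = 880, q_3 = 2*36 + 7 = 79.
  i=4: a_4=1, p_4 = 1*880 + 401 = 1281, q_4 = 1*79 + 36 = 115.
  i=5: a_5=12, p_5 = 12*1281 + 880 = 16252, q_5 = 12*115 + 79 = 1459.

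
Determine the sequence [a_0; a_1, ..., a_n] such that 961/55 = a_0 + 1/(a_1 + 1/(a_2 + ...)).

[17; 2, 8, 1, 2]

Run the Euclidean algorithm on 961 and 55; the successive quotients are the partial quotients a_0, a_1, ... (each step inverts the fractional part left over by the previous one):
  961 = 17*55 + 26, so a_0 = 17.
  55 = 2*26 + 3, so a_1 = 2.
  26 = 8*3 + 2, so a_2 = 8.
  3 = 1*2 + 1, so a_3 = 1.
  2 = 2*1 + 0, so a_4 = 2.
The remainder reaches 0 after 5 divisions, so the expansion has 5 partial quotients, read off in order.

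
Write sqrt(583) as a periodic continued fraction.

[24; (6, 1, 7, 5, 4, 5, 7, 1, 6, 48)]

Write x_i = (sqrt(583) + m_i)/d_i with (m_0, d_0) = (0, 1). a_0 = floor(sqrt(583)) = 24, since 24^2 = 576 <= 583 < 625 = 25^2.
Iterate m_{i+1} = d_i*a_i - m_i, d_{i+1} = (583 - m_{i+1}^2)/d_i, a_{i+1} = floor((a_0 + m_{i+1})/d_{i+1}):
  m_1 = 1*24 - 0 = 24, d_1 = (583 - 24^2)/1 = 7/1 = 7, a_1 = floor((24 + 24)/7) = 6.
  m_2 = 7*6 - 24 = 18, d_2 = (583 - 18^2)/7 = 259/7 = 37, a_2 = floor((24 + 18)/37) = 1.
  m_3 = 37*1 - 18 = 19, d_3 = (583 - 19^2)/37 = 222/37 = 6, a_3 = floor((24 + 19)/6) = 7.
  m_4 = 6*7 - 19 = 23, d_4 = (583 - 23^2)/6 = 54/6 = 9, a_4 = floor((24 + 23)/9) = 5.
  m_5 = 9*5 - 23 = 22, d_5 = (583 - 22^2)/9 = 99/9 = 11, a_5 = floor((24 + 22)/11) = 4.
  m_6 = 11*4 - 22 = 22, d_6 = (583 - 22^2)/11 = 99/11 = 9, a_6 = floor((24 + 22)/9) = 5.
  m_7 = 9*5 - 22 = 23, d_7 = (583 - 23^2)/9 = 54/9 = 6, a_7 = floor((24 + 23)/6) = 7.
  m_8 = 6*7 - 23 = 19, d_8 = (583 - 19^2)/6 = 222/6 = 37, a_8 = floor((24 + 19)/37) = 1.
  m_9 = 37*1 - 19 = 18, d_9 = (583 - 18^2)/37 = 259/37 = 7, a_9 = floor((24 + 18)/7) = 6.
  m_10 = 7*6 - 18 = 24, d_10 = (583 - 24^2)/7 = 7/7 = 1, a_10 = floor((24 + 24)/1) = 48.
  m_11 = 1*48 - 24 = 24, d_11 = (583 - 24^2)/1 = 7/1 = 7: (m_11, d_11) = (m_1, d_1) = (24, 7), so from here the quotients repeat a_1, ..., a_10; the period length is 10.
Hence the expansion of sqrt(583) is a_0 = 24 followed by the repeating block 6, 1, 7, 5, 4, 5, 7, 1, 6, 48 (period 10).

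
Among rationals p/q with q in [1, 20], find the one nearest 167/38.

Expand x = 167/38 as a continued fraction with the Euclidean algorithm:
  167 = 4*38 + 15, so a_0 = 4.
  38 = 2*15 + 8, so a_1 = 2.
  15 = 1*8 + 7, so a_2 = 1.
  8 = 1*7 + 1, so a_3 = 1.
  7 = 7*1 + 0, so a_4 = 7.
so x = [4; 2, 1, 1, 7].
Convergents (p_i = a_i*p_{i-1} + p_{i-2}, q_i = a_i*q_{i-1} + q_{i-2} with p_{-2}=0, p_{-1}=1, q_{-2}=1, q_{-1}=0), until the denominator exceeds 20:
  i=0: a_0=4, p_0 = 4*1 + 0 = 4, q_0 = 4*0 + 1 = 1.
  i=1: a_1=2, p_1 = 2*4 + 1 = 9, q_1 = 2*1 + 0 = 2.
  i=2: a_2=1, p_2 = 1*9 + 4 = 13, q_2 = 1*2 + 1 = 3.
  i=3: a_3=1, p_3 = 1*13 + 9 = 22, q_3 = 1*3 + 2 = 5.
  i=4: a_4=7, p_4 = 7*22 + 13 = 167, q_4 = 7*5 + 3 = 38.
q_4 = 38 > 20, so the last convergent with denominator <= 20 is p_3/q_3 = 22/5.
The closest fraction with denominator <= 20 is either p_3/q_3 or the intermediate fraction (k*p_3 + p_2)/(k*q_3 + q_2) with the largest k >= 1 whose denominator stays <= 20; these approach x as k grows, and every other convergent or intermediate fraction in range is farther away.
Largest k: floor((20 - q_2)/q_3) = floor((20 - 3)/5) = 3.
That gives (3*22 + 13)/(3*5 + 3) = 79/18.
Compare the errors: |x - 22/5| = |167*5 - 22*38|/(38*5) = 1/190, and |x - 79/18| = |167*18 - 79*38|/(38*18) = 4/684.
Cross-multiplying, 1*684 = 684 < 760 = 4*190, so 1/190 is smaller: the convergent 22/5 is closer to x than 79/18.

22/5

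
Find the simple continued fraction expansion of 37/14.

Run the Euclidean algorithm on 37 and 14; the successive quotients are the partial quotients a_0, a_1, ... (each step inverts the fractional part left over by the previous one):
  37 = 2*14 + 9, so a_0 = 2.
  14 = 1*9 + 5, so a_1 = 1.
  9 = 1*5 + 4, so a_2 = 1.
  5 = 1*4 + 1, so a_3 = 1.
  4 = 4*1 + 0, so a_4 = 4.
The remainder reaches 0 after 5 divisions, so the expansion has 5 partial quotients, read off in order.

[2; 1, 1, 1, 4]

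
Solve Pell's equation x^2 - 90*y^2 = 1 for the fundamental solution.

First expand sqrt(90) as a continued fraction. With x_i = (sqrt(90) + m_i)/d_i and (m_0, d_0) = (0, 1): a_0 = floor(sqrt(90)) = 9, since 9^2 = 81 <= 90 < 100 = 10^2.
Iterate m_{i+1} = d_i*a_i - m_i, d_{i+1} = (90 - m_{i+1}^2)/d_i, a_{i+1} = floor((a_0 + m_{i+1})/d_{i+1}):
  m_1 = 1*9 - 0 = 9, d_1 = (90 - 9^2)/1 = 9/1 = 9, a_1 = floor((9 + 9)/9) = 2.
  m_2 = 9*2 - 9 = 9, d_2 = (90 - 9^2)/9 = 9/9 = 1, a_2 = floor((9 + 9)/1) = 18.
  m_3 = 1*18 - 9 = 9, d_3 = (90 - 9^2)/1 = 9/1 = 9: (m_3, d_3) = (m_1, d_1) = (9, 9), so from here the quotients repeat a_1, a_2; the period length is 2.
So sqrt(90) = [9; (2, 18)] with period length k = 2.
k is even, so the fundamental solution of x^2 - 90y^2 = 1 is (p_{k-1}, q_{k-1}) = (p_1, q_1); compute convergents through index 1.
Convergents (p_i = a_i*p_{i-1} + p_{i-2}, q_i = a_i*q_{i-1} + q_{i-2} with p_{-2}=0, p_{-1}=1, q_{-2}=1, q_{-1}=0):
  i=0: a_0=9, p_0 = 9*1 + 0 = 9, q_0 = 9*0 + 1 = 1.
  i=1: a_1=2, p_1 = 2*9 + 1 = 19, q_1 = 2*1 + 0 = 2.
Check: 19^2 - 90*2^2 = 361 - 360 = 1, so (x, y) = (19, 2) solves the equation, and by the theorem it is the least positive solution.

(x, y) = (19, 2)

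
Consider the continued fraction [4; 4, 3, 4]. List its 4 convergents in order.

Using the convergent recurrence p_i = a_i*p_{i-1} + p_{i-2}, q_i = a_i*q_{i-1} + q_{i-2} with p_{-2}=0, p_{-1}=1, q_{-2}=1, q_{-1}=0:
  i=0: a_0=4, p_0 = 4*1 + 0 = 4, q_0 = 4*0 + 1 = 1.
  i=1: a_1=4, p_1 = 4*4 + 1 = 17, q_1 = 4*1 + 0 = 4.
  i=2: a_2=3, p_2 = 3*17 + 4 = 55, q_2 = 3*4 + 1 = 13.
  i=3: a_3=4, p_3 = 4*55 + 17 = 237, q_3 = 4*13 + 4 = 56.

4/1, 17/4, 55/13, 237/56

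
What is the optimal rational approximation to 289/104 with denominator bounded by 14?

Expand x = 289/104 as a continued fraction with the Euclidean algorithm:
  289 = 2*104 + 81, so a_0 = 2.
  104 = 1*81 + 23, so a_1 = 1.
  81 = 3*23 + 12, so a_2 = 3.
  23 = 1*12 + 11, so a_3 = 1.
  12 = 1*11 + 1, so a_4 = 1.
  11 = 11*1 + 0, so a_5 = 11.
so x = [2; 1, 3, 1, 1, 11].
Convergents (p_i = a_i*p_{i-1} + p_{i-2}, q_i = a_i*q_{i-1} + q_{i-2} with p_{-2}=0, p_{-1}=1, q_{-2}=1, q_{-1}=0), until the denominator exceeds 14:
  i=0: a_0=2, p_0 = 2*1 + 0 = 2, q_0 = 2*0 + 1 = 1.
  i=1: a_1=1, p_1 = 1*2 + 1 = 3, q_1 = 1*1 + 0 = 1.
  i=2: a_2=3, p_2 = 3*3 + 2 = 11, q_2 = 3*1 + 1 = 4.
  i=3: a_3=1, p_3 = 1*11 + 3 = 14, q_3 = 1*4 + 1 = 5.
  i=4: a_4=1, p_4 = 1*14 + 11 = 25, q_4 = 1*5 + 4 = 9.
  i=5: a_5=11, p_5 = 11*25 + 14 = 289, q_5 = 11*9 + 5 = 104.
q_5 = 104 > 14, so the last convergent with denominator <= 14 is p_4/q_4 = 25/9.
The closest fraction with denominator <= 14 is either p_4/q_4 or the intermediate fraction (k*p_4 + p_3)/(k*q_4 + q_3) with the largest k >= 1 whose denominator stays <= 14; these approach x as k grows, and every other convergent or intermediate fraction in range is farther away.
Largest k: floor((14 - q_3)/q_4) = floor((14 - 5)/9) = 1.
That gives (1*25 + 14)/(1*9 + 5) = 39/14.
Compare the errors: |x - 25/9| = |289*9 - 25*104|/(104*9) = 1/936, and |x - 39/14| = |289*14 - 39*104|/(104*14) = 10/1456.
Cross-multiplying, 1*1456 = 1456 < 9360 = 10*936, so 1/936 is smaller: the convergent 25/9 is closer to x than 39/14.

25/9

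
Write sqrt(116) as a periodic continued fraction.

[10; (1, 3, 2, 1, 4, 1, 2, 3, 1, 20)]

Write x_i = (sqrt(116) + m_i)/d_i with (m_0, d_0) = (0, 1). a_0 = floor(sqrt(116)) = 10, since 10^2 = 100 <= 116 < 121 = 11^2.
Iterate m_{i+1} = d_i*a_i - m_i, d_{i+1} = (116 - m_{i+1}^2)/d_i, a_{i+1} = floor((a_0 + m_{i+1})/d_{i+1}):
  m_1 = 1*10 - 0 = 10, d_1 = (116 - 10^2)/1 = 16/1 = 16, a_1 = floor((10 + 10)/16) = 1.
  m_2 = 16*1 - 10 = 6, d_2 = (116 - 6^2)/16 = 80/16 = 5, a_2 = floor((10 + 6)/5) = 3.
  m_3 = 5*3 - 6 = 9, d_3 = (116 - 9^2)/5 = 35/5 = 7, a_3 = floor((10 + 9)/7) = 2.
  m_4 = 7*2 - 9 = 5, d_4 = (116 - 5^2)/7 = 91/7 = 13, a_4 = floor((10 + 5)/13) = 1.
  m_5 = 13*1 - 5 = 8, d_5 = (116 - 8^2)/13 = 52/13 = 4, a_5 = floor((10 + 8)/4) = 4.
  m_6 = 4*4 - 8 = 8, d_6 = (116 - 8^2)/4 = 52/4 = 13, a_6 = floor((10 + 8)/13) = 1.
  m_7 = 13*1 - 8 = 5, d_7 = (116 - 5^2)/13 = 91/13 = 7, a_7 = floor((10 + 5)/7) = 2.
  m_8 = 7*2 - 5 = 9, d_8 = (116 - 9^2)/7 = 35/7 = 5, a_8 = floor((10 + 9)/5) = 3.
  m_9 = 5*3 - 9 = 6, d_9 = (116 - 6^2)/5 = 80/5 = 16, a_9 = floor((10 + 6)/16) = 1.
  m_10 = 16*1 - 6 = 10, d_10 = (116 - 10^2)/16 = 16/16 = 1, a_10 = floor((10 + 10)/1) = 20.
  m_11 = 1*20 - 10 = 10, d_11 = (116 - 10^2)/1 = 16/1 = 16: (m_11, d_11) = (m_1, d_1) = (10, 16), so from here the quotients repeat a_1, ..., a_10; the period length is 10.
Hence the expansion of sqrt(116) is a_0 = 10 followed by the repeating block 1, 3, 2, 1, 4, 1, 2, 3, 1, 20 (period 10).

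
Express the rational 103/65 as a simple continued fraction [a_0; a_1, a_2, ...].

[1; 1, 1, 2, 2, 5]

Run the Euclidean algorithm on 103 and 65; the successive quotients are the partial quotients a_0, a_1, ... (each step inverts the fractional part left over by the previous one):
  103 = 1*65 + 38, so a_0 = 1.
  65 = 1*38 + 27, so a_1 = 1.
  38 = 1*27 + 11, so a_2 = 1.
  27 = 2*11 + 5, so a_3 = 2.
  11 = 2*5 + 1, so a_4 = 2.
  5 = 5*1 + 0, so a_5 = 5.
The remainder reaches 0 after 6 divisions, so the expansion has 6 partial quotients, read off in order.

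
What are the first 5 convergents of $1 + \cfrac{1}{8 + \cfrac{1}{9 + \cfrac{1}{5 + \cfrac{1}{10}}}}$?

1/1, 9/8, 82/73, 419/373, 4272/3803

Using the convergent recurrence p_i = a_i*p_{i-1} + p_{i-2}, q_i = a_i*q_{i-1} + q_{i-2} with p_{-2}=0, p_{-1}=1, q_{-2}=1, q_{-1}=0:
  i=0: a_0=1, p_0 = 1*1 + 0 = 1, q_0 = 1*0 + 1 = 1.
  i=1: a_1=8, p_1 = 8*1 + 1 = 9, q_1 = 8*1 + 0 = 8.
  i=2: a_2=9, p_2 = 9*9 + 1 = 82, q_2 = 9*8 + 1 = 73.
  i=3: a_3=5, p_3 = 5*82 + 9 = 419, q_3 = 5*73 + 8 = 373.
  i=4: a_4=10, p_4 = 10*419 + 82 = 4272, q_4 = 10*373 + 73 = 3803.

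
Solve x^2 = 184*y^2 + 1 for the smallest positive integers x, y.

First expand sqrt(184) as a continued fraction. With x_i = (sqrt(184) + m_i)/d_i and (m_0, d_0) = (0, 1): a_0 = floor(sqrt(184)) = 13, since 13^2 = 169 <= 184 < 196 = 14^2.
Iterate m_{i+1} = d_i*a_i - m_i, d_{i+1} = (184 - m_{i+1}^2)/d_i, a_{i+1} = floor((a_0 + m_{i+1})/d_{i+1}):
  m_1 = 1*13 - 0 = 13, d_1 = (184 - 13^2)/1 = 15/1 = 15, a_1 = floor((13 + 13)/15) = 1.
  m_2 = 15*1 - 13 = 2, d_2 = (184 - 2^2)/15 = 180/15 = 12, a_2 = floor((13 + 2)/12) = 1.
  m_3 = 12*1 - 2 = 10, d_3 = (184 - 10^2)/12 = 84/12 = 7, a_3 = floor((13 + 10)/7) = 3.
  m_4 = 7*3 - 10 = 11, d_4 = (184 - 11^2)/7 = 63/7 = 9, a_4 = floor((13 + 11)/9) = 2.
  m_5 = 9*2 - 11 = 7, d_5 = (184 - 7^2)/9 = 135/9 = 15, a_5 = floor((13 + 7)/15) = 1.
  m_6 = 15*1 - 7 = 8, d_6 = (184 - 8^2)/15 = 120/15 = 8, a_6 = floor((13 + 8)/8) = 2.
  m_7 = 8*2 - 8 = 8, d_7 = (184 - 8^2)/8 = 120/8 = 15, a_7 = floor((13 + 8)/15) = 1.
  m_8 = 15*1 - 8 = 7, d_8 = (184 - 7^2)/15 = 135/15 = 9, a_8 = floor((13 + 7)/9) = 2.
  m_9 = 9*2 - 7 = 11, d_9 = (184 - 11^2)/9 = 63/9 = 7, a_9 = floor((13 + 11)/7) = 3.
  m_10 = 7*3 - 11 = 10, d_10 = (184 - 10^2)/7 = 84/7 = 12, a_10 = floor((13 + 10)/12) = 1.
  m_11 = 12*1 - 10 = 2, d_11 = (184 - 2^2)/12 = 180/12 = 15, a_11 = floor((13 + 2)/15) = 1.
  m_12 = 15*1 - 2 = 13, d_12 = (184 - 13^2)/15 = 15/15 = 1, a_12 = floor((13 + 13)/1) = 26.
  m_13 = 1*26 - 13 = 13, d_13 = (184 - 13^2)/1 = 15/1 = 15: (m_13, d_13) = (m_1, d_1) = (13, 15), so from here the quotients repeat a_1, ..., a_12; the period length is 12.
So sqrt(184) = [13; (1, 1, 3, 2, 1, 2, 1, 2, 3, 1, 1, 26)] with period length k = 12.
k is even, so the fundamental solution of x^2 - 184y^2 = 1 is (p_{k-1}, q_{k-1}) = (p_11, q_11); compute convergents through index 11.
Convergents (p_i = a_i*p_{i-1} + p_{i-2}, q_i = a_i*q_{i-1} + q_{i-2} with p_{-2}=0, p_{-1}=1, q_{-2}=1, q_{-1}=0):
  i=0: a_0=13, p_0 = 13*1 + 0 = 13, q_0 = 13*0 + 1 = 1.
  i=1: a_1=1, p_1 = 1*13 + 1 = 14, q_1 = 1*1 + 0 = 1.
  i=2: a_2=1, p_2 = 1*14 + 13 = 27, q_2 = 1*1 + 1 = 2.
  i=3: a_3=3, p_3 = 3*27 + 14 = 95, q_3 = 3*2 + 1 = 7.
  i=4: a_4=2, p_4 = 2*95 + 27 = 217, q_4 = 2*7 + 2 = 16.
  i=5: a_5=1, p_5 = 1*217 + 95 = 312, q_5 = 1*16 + 7 = 23.
  i=6: a_6=2, p_6 = 2*312 + 217 = 841, q_6 = 2*23 + 16 = 62.
  i=7: a_7=1, p_7 = 1*841 + 312 = 1153, q_7 = 1*62 + 23 = 85.
  i=8: a_8=2, p_8 = 2*1153 + 841 = 3147, q_8 = 2*85 + 62 = 232.
  i=9: a_9=3, p_9 = 3*3147 + 1153 = 10594, q_9 = 3*232 + 85 = 781.
  i=10: a_10=1, p_10 = 1*10594 + 3147 = 13741, q_10 = 1*781 + 232 = 1013.
  i=11: a_11=1, p_11 = 1*13741 + 10594 = 24335, q_11 = 1*1013 + 781 = 1794.
Check: 24335^2 - 184*1794^2 = 592192225 - 592192224 = 1, so (x, y) = (24335, 1794) solves the equation, and by the theorem it is the least positive solution.

(x, y) = (24335, 1794)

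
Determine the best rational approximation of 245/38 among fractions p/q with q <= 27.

129/20

Expand x = 245/38 as a continued fraction with the Euclidean algorithm:
  245 = 6*38 + 17, so a_0 = 6.
  38 = 2*17 + 4, so a_1 = 2.
  17 = 4*4 + 1, so a_2 = 4.
  4 = 4*1 + 0, so a_3 = 4.
so x = [6; 2, 4, 4].
Convergents (p_i = a_i*p_{i-1} + p_{i-2}, q_i = a_i*q_{i-1} + q_{i-2} with p_{-2}=0, p_{-1}=1, q_{-2}=1, q_{-1}=0), until the denominator exceeds 27:
  i=0: a_0=6, p_0 = 6*1 + 0 = 6, q_0 = 6*0 + 1 = 1.
  i=1: a_1=2, p_1 = 2*6 + 1 = 13, q_1 = 2*1 + 0 = 2.
  i=2: a_2=4, p_2 = 4*13 + 6 = 58, q_2 = 4*2 + 1 = 9.
  i=3: a_3=4, p_3 = 4*58 + 13 = 245, q_3 = 4*9 + 2 = 38.
q_3 = 38 > 27, so the last convergent with denominator <= 27 is p_2/q_2 = 58/9.
The closest fraction with denominator <= 27 is either p_2/q_2 or the intermediate fraction (k*p_2 + p_1)/(k*q_2 + q_1) with the largest k >= 1 whose denominator stays <= 27; these approach x as k grows, and every other convergent or intermediate fraction in range is farther away.
Largest k: floor((27 - q_1)/q_2) = floor((27 - 2)/9) = 2.
That gives (2*58 + 13)/(2*9 + 2) = 129/20.
Compare the errors: |x - 58/9| = |245*9 - 58*38|/(38*9) = 1/342, and |x - 129/20| = |245*20 - 129*38|/(38*20) = 2/760.
Cross-multiplying, 2*342 = 684 < 760 = 1*760, so 2/760 is smaller: the intermediate fraction 129/20 is closer to x than 58/9.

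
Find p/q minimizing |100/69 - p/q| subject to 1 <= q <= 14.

Expand x = 100/69 as a continued fraction with the Euclidean algorithm:
  100 = 1*69 + 31, so a_0 = 1.
  69 = 2*31 + 7, so a_1 = 2.
  31 = 4*7 + 3, so a_2 = 4.
  7 = 2*3 + 1, so a_3 = 2.
  3 = 3*1 + 0, so a_4 = 3.
so x = [1; 2, 4, 2, 3].
Convergents (p_i = a_i*p_{i-1} + p_{i-2}, q_i = a_i*q_{i-1} + q_{i-2} with p_{-2}=0, p_{-1}=1, q_{-2}=1, q_{-1}=0), until the denominator exceeds 14:
  i=0: a_0=1, p_0 = 1*1 + 0 = 1, q_0 = 1*0 + 1 = 1.
  i=1: a_1=2, p_1 = 2*1 + 1 = 3, q_1 = 2*1 + 0 = 2.
  i=2: a_2=4, p_2 = 4*3 + 1 = 13, q_2 = 4*2 + 1 = 9.
  i=3: a_3=2, p_3 = 2*13 + 3 = 29, q_3 = 2*9 + 2 = 20.
q_3 = 20 > 14, so the last convergent with denominator <= 14 is p_2/q_2 = 13/9.
The closest fraction with denominator <= 14 is either p_2/q_2 or the intermediate fraction (k*p_2 + p_1)/(k*q_2 + q_1) with the largest k >= 1 whose denominator stays <= 14; these approach x as k grows, and every other convergent or intermediate fraction in range is farther away.
Largest k: floor((14 - q_1)/q_2) = floor((14 - 2)/9) = 1.
That gives (1*13 + 3)/(1*9 + 2) = 16/11.
Compare the errors: |x - 13/9| = |100*9 - 13*69|/(69*9) = 3/621, and |x - 16/11| = |100*11 - 16*69|/(69*11) = 4/759.
Cross-multiplying, 3*759 = 2277 < 2484 = 4*621, so 3/621 is smaller: the convergent 13/9 is closer to x than 16/11.

13/9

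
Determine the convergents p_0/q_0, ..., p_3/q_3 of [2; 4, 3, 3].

Using the convergent recurrence p_i = a_i*p_{i-1} + p_{i-2}, q_i = a_i*q_{i-1} + q_{i-2} with p_{-2}=0, p_{-1}=1, q_{-2}=1, q_{-1}=0:
  i=0: a_0=2, p_0 = 2*1 + 0 = 2, q_0 = 2*0 + 1 = 1.
  i=1: a_1=4, p_1 = 4*2 + 1 = 9, q_1 = 4*1 + 0 = 4.
  i=2: a_2=3, p_2 = 3*9 + 2 = 29, q_2 = 3*4 + 1 = 13.
  i=3: a_3=3, p_3 = 3*29 + 9 = 96, q_3 = 3*13 + 4 = 43.

2/1, 9/4, 29/13, 96/43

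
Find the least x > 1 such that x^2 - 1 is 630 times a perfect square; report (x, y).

(x, y) = (251, 10)

First expand sqrt(630) as a continued fraction. With x_i = (sqrt(630) + m_i)/d_i and (m_0, d_0) = (0, 1): a_0 = floor(sqrt(630)) = 25, since 25^2 = 625 <= 630 < 676 = 26^2.
Iterate m_{i+1} = d_i*a_i - m_i, d_{i+1} = (630 - m_{i+1}^2)/d_i, a_{i+1} = floor((a_0 + m_{i+1})/d_{i+1}):
  m_1 = 1*25 - 0 = 25, d_1 = (630 - 25^2)/1 = 5/1 = 5, a_1 = floor((25 + 25)/5) = 10.
  m_2 = 5*10 - 25 = 25, d_2 = (630 - 25^2)/5 = 5/5 = 1, a_2 = floor((25 + 25)/1) = 50.
  m_3 = 1*50 - 25 = 25, d_3 = (630 - 25^2)/1 = 5/1 = 5: (m_3, d_3) = (m_1, d_1) = (25, 5), so from here the quotients repeat a_1, a_2; the period length is 2.
So sqrt(630) = [25; (10, 50)] with period length k = 2.
k is even, so the fundamental solution of x^2 - 630y^2 = 1 is (p_{k-1}, q_{k-1}) = (p_1, q_1); compute convergents through index 1.
Convergents (p_i = a_i*p_{i-1} + p_{i-2}, q_i = a_i*q_{i-1} + q_{i-2} with p_{-2}=0, p_{-1}=1, q_{-2}=1, q_{-1}=0):
  i=0: a_0=25, p_0 = 25*1 + 0 = 25, q_0 = 25*0 + 1 = 1.
  i=1: a_1=10, p_1 = 10*25 + 1 = 251, q_1 = 10*1 + 0 = 10.
Check: 251^2 - 630*10^2 = 63001 - 63000 = 1, so (x, y) = (251, 10) solves the equation, and by the theorem it is the least positive solution.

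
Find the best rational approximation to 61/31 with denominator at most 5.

2/1

Expand x = 61/31 as a continued fraction with the Euclidean algorithm:
  61 = 1*31 + 30, so a_0 = 1.
  31 = 1*30 + 1, so a_1 = 1.
  30 = 30*1 + 0, so a_2 = 30.
so x = [1; 1, 30].
Convergents (p_i = a_i*p_{i-1} + p_{i-2}, q_i = a_i*q_{i-1} + q_{i-2} with p_{-2}=0, p_{-1}=1, q_{-2}=1, q_{-1}=0), until the denominator exceeds 5:
  i=0: a_0=1, p_0 = 1*1 + 0 = 1, q_0 = 1*0 + 1 = 1.
  i=1: a_1=1, p_1 = 1*1 + 1 = 2, q_1 = 1*1 + 0 = 1.
  i=2: a_2=30, p_2 = 30*2 + 1 = 61, q_2 = 30*1 + 1 = 31.
q_2 = 31 > 5, so the last convergent with denominator <= 5 is p_1/q_1 = 2/1.
The closest fraction with denominator <= 5 is either p_1/q_1 or the intermediate fraction (k*p_1 + p_0)/(k*q_1 + q_0) with the largest k >= 1 whose denominator stays <= 5; these approach x as k grows, and every other convergent or intermediate fraction in range is farther away.
Largest k: floor((5 - q_0)/q_1) = floor((5 - 1)/1) = 4.
That gives (4*2 + 1)/(4*1 + 1) = 9/5.
Compare the errors: |x - 2/1| = |61*1 - 2*31|/(31*1) = 1/31, and |x - 9/5| = |61*5 - 9*31|/(31*5) = 26/155.
Cross-multiplying, 1*155 = 155 < 806 = 26*31, so 1/31 is smaller: the convergent 2/1 is closer to x than 9/5.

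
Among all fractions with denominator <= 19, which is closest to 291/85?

Expand x = 291/85 as a continued fraction with the Euclidean algorithm:
  291 = 3*85 + 36, so a_0 = 3.
  85 = 2*36 + 13, so a_1 = 2.
  36 = 2*13 + 10, so a_2 = 2.
  13 = 1*10 + 3, so a_3 = 1.
  10 = 3*3 + 1, so a_4 = 3.
  3 = 3*1 + 0, so a_5 = 3.
so x = [3; 2, 2, 1, 3, 3].
Convergents (p_i = a_i*p_{i-1} + p_{i-2}, q_i = a_i*q_{i-1} + q_{i-2} with p_{-2}=0, p_{-1}=1, q_{-2}=1, q_{-1}=0), until the denominator exceeds 19:
  i=0: a_0=3, p_0 = 3*1 + 0 = 3, q_0 = 3*0 + 1 = 1.
  i=1: a_1=2, p_1 = 2*3 + 1 = 7, q_1 = 2*1 + 0 = 2.
  i=2: a_2=2, p_2 = 2*7 + 3 = 17, q_2 = 2*2 + 1 = 5.
  i=3: a_3=1, p_3 = 1*17 + 7 = 24, q_3 = 1*5 + 2 = 7.
  i=4: a_4=3, p_4 = 3*24 + 17 = 89, q_4 = 3*7 + 5 = 26.
q_4 = 26 > 19, so the last convergent with denominator <= 19 is p_3/q_3 = 24/7.
The closest fraction with denominator <= 19 is either p_3/q_3 or the intermediate fraction (k*p_3 + p_2)/(k*q_3 + q_2) with the largest k >= 1 whose denominator stays <= 19; these approach x as k grows, and every other convergent or intermediate fraction in range is farther away.
Largest k: floor((19 - q_2)/q_3) = floor((19 - 5)/7) = 2.
That gives (2*24 + 17)/(2*7 + 5) = 65/19.
Compare the errors: |x - 24/7| = |291*7 - 24*85|/(85*7) = 3/595, and |x - 65/19| = |291*19 - 65*85|/(85*19) = 4/1615.
Cross-multiplying, 4*595 = 2380 < 4845 = 3*1615, so 4/1615 is smaller: the intermediate fraction 65/19 is closer to x than 24/7.

65/19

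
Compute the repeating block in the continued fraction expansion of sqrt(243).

Write x_i = (sqrt(243) + m_i)/d_i with (m_0, d_0) = (0, 1). a_0 = floor(sqrt(243)) = 15, since 15^2 = 225 <= 243 < 256 = 16^2.
Iterate m_{i+1} = d_i*a_i - m_i, d_{i+1} = (243 - m_{i+1}^2)/d_i, a_{i+1} = floor((a_0 + m_{i+1})/d_{i+1}):
  m_1 = 1*15 - 0 = 15, d_1 = (243 - 15^2)/1 = 18/1 = 18, a_1 = floor((15 + 15)/18) = 1.
  m_2 = 18*1 - 15 = 3, d_2 = (243 - 3^2)/18 = 234/18 = 13, a_2 = floor((15 + 3)/13) = 1.
  m_3 = 13*1 - 3 = 10, d_3 = (243 - 10^2)/13 = 143/13 = 11, a_3 = floor((15 + 10)/11) = 2.
  m_4 = 11*2 - 10 = 12, d_4 = (243 - 12^2)/11 = 99/11 = 9, a_4 = floor((15 + 12)/9) = 3.
  m_5 = 9*3 - 12 = 15, d_5 = (243 - 15^2)/9 = 18/9 = 2, a_5 = floor((15 + 15)/2) = 15.
  m_6 = 2*15 - 15 = 15, d_6 = (243 - 15^2)/2 = 18/2 = 9, a_6 = floor((15 + 15)/9) = 3.
  m_7 = 9*3 - 15 = 12, d_7 = (243 - 12^2)/9 = 99/9 = 11, a_7 = floor((15 + 12)/11) = 2.
  m_8 = 11*2 - 12 = 10, d_8 = (243 - 10^2)/11 = 143/11 = 13, a_8 = floor((15 + 10)/13) = 1.
  m_9 = 13*1 - 10 = 3, d_9 = (243 - 3^2)/13 = 234/13 = 18, a_9 = floor((15 + 3)/18) = 1.
  m_10 = 18*1 - 3 = 15, d_10 = (243 - 15^2)/18 = 18/18 = 1, a_10 = floor((15 + 15)/1) = 30.
  m_11 = 1*30 - 15 = 15, d_11 = (243 - 15^2)/1 = 18/1 = 18: (m_11, d_11) = (m_1, d_1) = (15, 18), so from here the quotients repeat a_1, ..., a_10; the period length is 10.
Hence the expansion of sqrt(243) is a_0 = 15 followed by the repeating block 1, 1, 2, 3, 15, 3, 2, 1, 1, 30 (period 10).

[15; (1, 1, 2, 3, 15, 3, 2, 1, 1, 30)]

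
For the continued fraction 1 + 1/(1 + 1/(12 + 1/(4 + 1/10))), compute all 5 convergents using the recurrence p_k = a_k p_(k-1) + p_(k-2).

Using the convergent recurrence p_i = a_i*p_{i-1} + p_{i-2}, q_i = a_i*q_{i-1} + q_{i-2} with p_{-2}=0, p_{-1}=1, q_{-2}=1, q_{-1}=0:
  i=0: a_0=1, p_0 = 1*1 + 0 = 1, q_0 = 1*0 + 1 = 1.
  i=1: a_1=1, p_1 = 1*1 + 1 = 2, q_1 = 1*1 + 0 = 1.
  i=2: a_2=12, p_2 = 12*2 + 1 = 25, q_2 = 12*1 + 1 = 13.
  i=3: a_3=4, p_3 = 4*25 + 2 = 102, q_3 = 4*13 + 1 = 53.
  i=4: a_4=10, p_4 = 10*102 + 25 = 1045, q_4 = 10*53 + 13 = 543.

1/1, 2/1, 25/13, 102/53, 1045/543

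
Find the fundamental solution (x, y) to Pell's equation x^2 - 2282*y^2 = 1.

(x, y) = (3570351, 74740)

First expand sqrt(2282) as a continued fraction. With x_i = (sqrt(2282) + m_i)/d_i and (m_0, d_0) = (0, 1): a_0 = floor(sqrt(2282)) = 47, since 47^2 = 2209 <= 2282 < 2304 = 48^2.
Iterate m_{i+1} = d_i*a_i - m_i, d_{i+1} = (2282 - m_{i+1}^2)/d_i, a_{i+1} = floor((a_0 + m_{i+1})/d_{i+1}):
  m_1 = 1*47 - 0 = 47, d_1 = (2282 - 47^2)/1 = 73/1 = 73, a_1 = floor((47 + 47)/73) = 1.
  m_2 = 73*1 - 47 = 26, d_2 = (2282 - 26^2)/73 = 1606/73 = 22, a_2 = floor((47 + 26)/22) = 3.
  m_3 = 22*3 - 26 = 40, d_3 = (2282 - 40^2)/22 = 682/22 = 31, a_3 = floor((47 + 40)/31) = 2.
  m_4 = 31*2 - 40 = 22, d_4 = (2282 - 22^2)/31 = 1798/31 = 58, a_4 = floor((47 + 22)/58) = 1.
  m_5 = 58*1 - 22 = 36, d_5 = (2282 - 36^2)/58 = 986/58 = 17, a_5 = floor((47 + 36)/17) = 4.
  m_6 = 17*4 - 36 = 32, d_6 = (2282 - 32^2)/17 = 1258/17 = 74, a_6 = floor((47 + 32)/74) = 1.
  m_7 = 74*1 - 32 = 42, d_7 = (2282 - 42^2)/74 = 518/74 = 7, a_7 = floor((47 + 42)/7) = 12.
  m_8 = 7*12 - 42 = 42, d_8 = (2282 - 42^2)/7 = 518/7 = 74, a_8 = floor((47 + 42)/74) = 1.
  m_9 = 74*1 - 42 = 32, d_9 = (2282 - 32^2)/74 = 1258/74 = 17, a_9 = floor((47 + 32)/17) = 4.
  m_10 = 17*4 - 32 = 36, d_10 = (2282 - 36^2)/17 = 986/17 = 58, a_10 = floor((47 + 36)/58) = 1.
  m_11 = 58*1 - 36 = 22, d_11 = (2282 - 22^2)/58 = 1798/58 = 31, a_11 = floor((47 + 22)/31) = 2.
  m_12 = 31*2 - 22 = 40, d_12 = (2282 - 40^2)/31 = 682/31 = 22, a_12 = floor((47 + 40)/22) = 3.
  m_13 = 22*3 - 40 = 26, d_13 = (2282 - 26^2)/22 = 1606/22 = 73, a_13 = floor((47 + 26)/73) = 1.
  m_14 = 73*1 - 26 = 47, d_14 = (2282 - 47^2)/73 = 73/73 = 1, a_14 = floor((47 + 47)/1) = 94.
  m_15 = 1*94 - 47 = 47, d_15 = (2282 - 47^2)/1 = 73/1 = 73: (m_15, d_15) = (m_1, d_1) = (47, 73), so from here the quotients repeat a_1, ..., a_14; the period length is 14.
So sqrt(2282) = [47; (1, 3, 2, 1, 4, 1, 12, 1, 4, 1, 2, 3, 1, 94)] with period length k = 14.
k is even, so the fundamental solution of x^2 - 2282y^2 = 1 is (p_{k-1}, q_{k-1}) = (p_13, q_13); compute convergents through index 13.
Convergents (p_i = a_i*p_{i-1} + p_{i-2}, q_i = a_i*q_{i-1} + q_{i-2} with p_{-2}=0, p_{-1}=1, q_{-2}=1, q_{-1}=0):
  i=0: a_0=47, p_0 = 47*1 + 0 = 47, q_0 = 47*0 + 1 = 1.
  i=1: a_1=1, p_1 = 1*47 + 1 = 48, q_1 = 1*1 + 0 = 1.
  i=2: a_2=3, p_2 = 3*48 + 47 = 191, q_2 = 3*1 + 1 = 4.
  i=3: a_3=2, p_3 = 2*191 + 48 = 430, q_3 = 2*4 + 1 = 9.
  i=4: a_4=1, p_4 = 1*430 + 191 = 621, q_4 = 1*9 + 4 = 13.
  i=5: a_5=4, p_5 = 4*621 + 430 = 2914, q_5 = 4*13 + 9 = 61.
  i=6: a_6=1, p_6 = 1*2914 + 621 = 3535, q_6 = 1*61 + 13 = 74.
  i=7: a_7=12, p_7 = 12*3535 + 2914 = 45334, q_7 = 12*74 + 61 = 949.
  i=8: a_8=1, p_8 = 1*45334 + 3535 = 48869, q_8 = 1*949 + 74 = 1023.
  i=9: a_9=4, p_9 = 4*48869 + 45334 = 240810, q_9 = 4*1023 + 949 = 5041.
  i=10: a_10=1, p_10 = 1*240810 + 48869 = 289679, q_10 = 1*5041 + 1023 = 6064.
  i=11: a_11=2, p_11 = 2*289679 + 240810 = 820168, q_11 = 2*6064 + 5041 = 17169.
  i=12: a_12=3, p_12 = 3*820168 + 289679 = 2750183, q_12 = 3*17169 + 6064 = 57571.
  i=13: a_13=1, p_13 = 1*2750183 + 820168 = 3570351, q_13 = 1*57571 + 17169 = 74740.
Check: 3570351^2 - 2282*74740^2 = 12747406263201 - 12747406263200 = 1, so (x, y) = (3570351, 74740) solves the equation, and by the theorem it is the least positive solution.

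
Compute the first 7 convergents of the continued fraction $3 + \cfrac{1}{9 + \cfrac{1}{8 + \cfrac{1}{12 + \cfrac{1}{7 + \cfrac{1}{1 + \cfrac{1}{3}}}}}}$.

3/1, 28/9, 227/73, 2752/885, 19491/6268, 22243/7153, 86220/27727

Using the convergent recurrence p_i = a_i*p_{i-1} + p_{i-2}, q_i = a_i*q_{i-1} + q_{i-2} with p_{-2}=0, p_{-1}=1, q_{-2}=1, q_{-1}=0:
  i=0: a_0=3, p_0 = 3*1 + 0 = 3, q_0 = 3*0 + 1 = 1.
  i=1: a_1=9, p_1 = 9*3 + 1 = 28, q_1 = 9*1 + 0 = 9.
  i=2: a_2=8, p_2 = 8*28 + 3 = 227, q_2 = 8*9 + 1 = 73.
  i=3: a_3=12, p_3 = 12*227 + 28 = 2752, q_3 = 12*73 + 9 = 885.
  i=4: a_4=7, p_4 = 7*2752 + 227 = 19491, q_4 = 7*885 + 73 = 6268.
  i=5: a_5=1, p_5 = 1*19491 + 2752 = 22243, q_5 = 1*6268 + 885 = 7153.
  i=6: a_6=3, p_6 = 3*22243 + 19491 = 86220, q_6 = 3*7153 + 6268 = 27727.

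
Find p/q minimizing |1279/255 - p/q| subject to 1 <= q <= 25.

Expand x = 1279/255 as a continued fraction with the Euclidean algorithm:
  1279 = 5*255 + 4, so a_0 = 5.
  255 = 63*4 + 3, so a_1 = 63.
  4 = 1*3 + 1, so a_2 = 1.
  3 = 3*1 + 0, so a_3 = 3.
so x = [5; 63, 1, 3].
Convergents (p_i = a_i*p_{i-1} + p_{i-2}, q_i = a_i*q_{i-1} + q_{i-2} with p_{-2}=0, p_{-1}=1, q_{-2}=1, q_{-1}=0), until the denominator exceeds 25:
  i=0: a_0=5, p_0 = 5*1 + 0 = 5, q_0 = 5*0 + 1 = 1.
  i=1: a_1=63, p_1 = 63*5 + 1 = 316, q_1 = 63*1 + 0 = 63.
q_1 = 63 > 25, so the last convergent with denominator <= 25 is p_0/q_0 = 5/1.
The closest fraction with denominator <= 25 is either p_0/q_0 or the intermediate fraction (k*p_0 + p_{-1})/(k*q_0 + q_{-1}) with the largest k >= 1 whose denominator stays <= 25; these approach x as k grows, and every other convergent or intermediate fraction in range is farther away.
Largest k: floor((25 - q_{-1})/q_0) = floor((25 - 0)/1) = 25 (using the seeds p_{-1} = 1, q_{-1} = 0).
That gives (25*5 + 1)/(25*1 + 0) = 126/25.
Compare the errors: |x - 5/1| = |1279*1 - 5*255|/(255*1) = 4/255, and |x - 126/25| = |1279*25 - 126*255|/(255*25) = 155/6375.
Cross-multiplying, 4*6375 = 25500 < 39525 = 155*255, so 4/255 is smaller: the convergent 5/1 is closer to x than 126/25.

5/1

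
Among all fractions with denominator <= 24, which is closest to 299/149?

2/1

Expand x = 299/149 as a continued fraction with the Euclidean algorithm:
  299 = 2*149 + 1, so a_0 = 2.
  149 = 149*1 + 0, so a_1 = 149.
so x = [2; 149].
Convergents (p_i = a_i*p_{i-1} + p_{i-2}, q_i = a_i*q_{i-1} + q_{i-2} with p_{-2}=0, p_{-1}=1, q_{-2}=1, q_{-1}=0), until the denominator exceeds 24:
  i=0: a_0=2, p_0 = 2*1 + 0 = 2, q_0 = 2*0 + 1 = 1.
  i=1: a_1=149, p_1 = 149*2 + 1 = 299, q_1 = 149*1 + 0 = 149.
q_1 = 149 > 24, so the last convergent with denominator <= 24 is p_0/q_0 = 2/1.
The closest fraction with denominator <= 24 is either p_0/q_0 or the intermediate fraction (k*p_0 + p_{-1})/(k*q_0 + q_{-1}) with the largest k >= 1 whose denominator stays <= 24; these approach x as k grows, and every other convergent or intermediate fraction in range is farther away.
Largest k: floor((24 - q_{-1})/q_0) = floor((24 - 0)/1) = 24 (using the seeds p_{-1} = 1, q_{-1} = 0).
That gives (24*2 + 1)/(24*1 + 0) = 49/24.
Compare the errors: |x - 2/1| = |299*1 - 2*149|/(149*1) = 1/149, and |x - 49/24| = |299*24 - 49*149|/(149*24) = 125/3576.
Cross-multiplying, 1*3576 = 3576 < 18625 = 125*149, so 1/149 is smaller: the convergent 2/1 is closer to x than 49/24.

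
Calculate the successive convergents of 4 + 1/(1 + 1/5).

4/1, 5/1, 29/6

Using the convergent recurrence p_i = a_i*p_{i-1} + p_{i-2}, q_i = a_i*q_{i-1} + q_{i-2} with p_{-2}=0, p_{-1}=1, q_{-2}=1, q_{-1}=0:
  i=0: a_0=4, p_0 = 4*1 + 0 = 4, q_0 = 4*0 + 1 = 1.
  i=1: a_1=1, p_1 = 1*4 + 1 = 5, q_1 = 1*1 + 0 = 1.
  i=2: a_2=5, p_2 = 5*5 + 4 = 29, q_2 = 5*1 + 1 = 6.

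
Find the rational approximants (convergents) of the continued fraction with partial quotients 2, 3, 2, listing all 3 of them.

2/1, 7/3, 16/7

Using the convergent recurrence p_i = a_i*p_{i-1} + p_{i-2}, q_i = a_i*q_{i-1} + q_{i-2} with p_{-2}=0, p_{-1}=1, q_{-2}=1, q_{-1}=0:
  i=0: a_0=2, p_0 = 2*1 + 0 = 2, q_0 = 2*0 + 1 = 1.
  i=1: a_1=3, p_1 = 3*2 + 1 = 7, q_1 = 3*1 + 0 = 3.
  i=2: a_2=2, p_2 = 2*7 + 2 = 16, q_2 = 2*3 + 1 = 7.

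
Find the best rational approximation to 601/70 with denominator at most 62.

352/41

Expand x = 601/70 as a continued fraction with the Euclidean algorithm:
  601 = 8*70 + 41, so a_0 = 8.
  70 = 1*41 + 29, so a_1 = 1.
  41 = 1*29 + 12, so a_2 = 1.
  29 = 2*12 + 5, so a_3 = 2.
  12 = 2*5 + 2, so a_4 = 2.
  5 = 2*2 + 1, so a_5 = 2.
  2 = 2*1 + 0, so a_6 = 2.
so x = [8; 1, 1, 2, 2, 2, 2].
Convergents (p_i = a_i*p_{i-1} + p_{i-2}, q_i = a_i*q_{i-1} + q_{i-2} with p_{-2}=0, p_{-1}=1, q_{-2}=1, q_{-1}=0), until the denominator exceeds 62:
  i=0: a_0=8, p_0 = 8*1 + 0 = 8, q_0 = 8*0 + 1 = 1.
  i=1: a_1=1, p_1 = 1*8 + 1 = 9, q_1 = 1*1 + 0 = 1.
  i=2: a_2=1, p_2 = 1*9 + 8 = 17, q_2 = 1*1 + 1 = 2.
  i=3: a_3=2, p_3 = 2*17 + 9 = 43, q_3 = 2*2 + 1 = 5.
  i=4: a_4=2, p_4 = 2*43 + 17 = 103, q_4 = 2*5 + 2 = 12.
  i=5: a_5=2, p_5 = 2*103 + 43 = 249, q_5 = 2*12 + 5 = 29.
  i=6: a_6=2, p_6 = 2*249 + 103 = 601, q_6 = 2*29 + 12 = 70.
q_6 = 70 > 62, so the last convergent with denominator <= 62 is p_5/q_5 = 249/29.
The closest fraction with denominator <= 62 is either p_5/q_5 or the intermediate fraction (k*p_5 + p_4)/(k*q_5 + q_4) with the largest k >= 1 whose denominator stays <= 62; these approach x as k grows, and every other convergent or intermediate fraction in range is farther away.
Largest k: floor((62 - q_4)/q_5) = floor((62 - 12)/29) = 1.
That gives (1*249 + 103)/(1*29 + 12) = 352/41.
Compare the errors: |x - 249/29| = |601*29 - 249*70|/(70*29) = 1/2030, and |x - 352/41| = |601*41 - 352*70|/(70*41) = 1/2870.
Cross-multiplying, 1*2030 = 2030 < 2870 = 1*2870, so 1/2870 is smaller: the intermediate fraction 352/41 is closer to x than 249/29.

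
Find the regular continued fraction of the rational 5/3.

Run the Euclidean algorithm on 5 and 3; the successive quotients are the partial quotients a_0, a_1, ... (each step inverts the fractional part left over by the previous one):
  5 = 1*3 + 2, so a_0 = 1.
  3 = 1*2 + 1, so a_1 = 1.
  2 = 2*1 + 0, so a_2 = 2.
The remainder reaches 0 after 3 divisions, so the expansion has 3 partial quotients, read off in order.

[1; 1, 2]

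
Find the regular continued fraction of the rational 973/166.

[5; 1, 6, 4, 1, 1, 2]

Run the Euclidean algorithm on 973 and 166; the successive quotients are the partial quotients a_0, a_1, ... (each step inverts the fractional part left over by the previous one):
  973 = 5*166 + 143, so a_0 = 5.
  166 = 1*143 + 23, so a_1 = 1.
  143 = 6*23 + 5, so a_2 = 6.
  23 = 4*5 + 3, so a_3 = 4.
  5 = 1*3 + 2, so a_4 = 1.
  3 = 1*2 + 1, so a_5 = 1.
  2 = 2*1 + 0, so a_6 = 2.
The remainder reaches 0 after 7 divisions, so the expansion has 7 partial quotients, read off in order.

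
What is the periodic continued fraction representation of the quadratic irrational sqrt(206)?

Write x_i = (sqrt(206) + m_i)/d_i with (m_0, d_0) = (0, 1). a_0 = floor(sqrt(206)) = 14, since 14^2 = 196 <= 206 < 225 = 15^2.
Iterate m_{i+1} = d_i*a_i - m_i, d_{i+1} = (206 - m_{i+1}^2)/d_i, a_{i+1} = floor((a_0 + m_{i+1})/d_{i+1}):
  m_1 = 1*14 - 0 = 14, d_1 = (206 - 14^2)/1 = 10/1 = 10, a_1 = floor((14 + 14)/10) = 2.
  m_2 = 10*2 - 14 = 6, d_2 = (206 - 6^2)/10 = 170/10 = 17, a_2 = floor((14 + 6)/17) = 1.
  m_3 = 17*1 - 6 = 11, d_3 = (206 - 11^2)/17 = 85/17 = 5, a_3 = floor((14 + 11)/5) = 5.
  m_4 = 5*5 - 11 = 14, d_4 = (206 - 14^2)/5 = 10/5 = 2, a_4 = floor((14 + 14)/2) = 14.
  m_5 = 2*14 - 14 = 14, d_5 = (206 - 14^2)/2 = 10/2 = 5, a_5 = floor((14 + 14)/5) = 5.
  m_6 = 5*5 - 14 = 11, d_6 = (206 - 11^2)/5 = 85/5 = 17, a_6 = floor((14 + 11)/17) = 1.
  m_7 = 17*1 - 11 = 6, d_7 = (206 - 6^2)/17 = 170/17 = 10, a_7 = floor((14 + 6)/10) = 2.
  m_8 = 10*2 - 6 = 14, d_8 = (206 - 14^2)/10 = 10/10 = 1, a_8 = floor((14 + 14)/1) = 28.
  m_9 = 1*28 - 14 = 14, d_9 = (206 - 14^2)/1 = 10/1 = 10: (m_9, d_9) = (m_1, d_1) = (14, 10), so from here the quotients repeat a_1, ..., a_8; the period length is 8.
Hence the expansion of sqrt(206) is a_0 = 14 followed by the repeating block 2, 1, 5, 14, 5, 1, 2, 28 (period 8).

[14; (2, 1, 5, 14, 5, 1, 2, 28)]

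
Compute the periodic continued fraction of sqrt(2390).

[48; (1, 7, 1, 8, 1, 7, 1, 96)]

Write x_i = (sqrt(2390) + m_i)/d_i with (m_0, d_0) = (0, 1). a_0 = floor(sqrt(2390)) = 48, since 48^2 = 2304 <= 2390 < 2401 = 49^2.
Iterate m_{i+1} = d_i*a_i - m_i, d_{i+1} = (2390 - m_{i+1}^2)/d_i, a_{i+1} = floor((a_0 + m_{i+1})/d_{i+1}):
  m_1 = 1*48 - 0 = 48, d_1 = (2390 - 48^2)/1 = 86/1 = 86, a_1 = floor((48 + 48)/86) = 1.
  m_2 = 86*1 - 48 = 38, d_2 = (2390 - 38^2)/86 = 946/86 = 11, a_2 = floor((48 + 38)/11) = 7.
  m_3 = 11*7 - 38 = 39, d_3 = (2390 - 39^2)/11 = 869/11 = 79, a_3 = floor((48 + 39)/79) = 1.
  m_4 = 79*1 - 39 = 40, d_4 = (2390 - 40^2)/79 = 790/79 = 10, a_4 = floor((48 + 40)/10) = 8.
  m_5 = 10*8 - 40 = 40, d_5 = (2390 - 40^2)/10 = 790/10 = 79, a_5 = floor((48 + 40)/79) = 1.
  m_6 = 79*1 - 40 = 39, d_6 = (2390 - 39^2)/79 = 869/79 = 11, a_6 = floor((48 + 39)/11) = 7.
  m_7 = 11*7 - 39 = 38, d_7 = (2390 - 38^2)/11 = 946/11 = 86, a_7 = floor((48 + 38)/86) = 1.
  m_8 = 86*1 - 38 = 48, d_8 = (2390 - 48^2)/86 = 86/86 = 1, a_8 = floor((48 + 48)/1) = 96.
  m_9 = 1*96 - 48 = 48, d_9 = (2390 - 48^2)/1 = 86/1 = 86: (m_9, d_9) = (m_1, d_1) = (48, 86), so from here the quotients repeat a_1, ..., a_8; the period length is 8.
Hence the expansion of sqrt(2390) is a_0 = 48 followed by the repeating block 1, 7, 1, 8, 1, 7, 1, 96 (period 8).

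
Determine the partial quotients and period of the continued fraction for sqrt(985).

Write x_i = (sqrt(985) + m_i)/d_i with (m_0, d_0) = (0, 1). a_0 = floor(sqrt(985)) = 31, since 31^2 = 961 <= 985 < 1024 = 32^2.
Iterate m_{i+1} = d_i*a_i - m_i, d_{i+1} = (985 - m_{i+1}^2)/d_i, a_{i+1} = floor((a_0 + m_{i+1})/d_{i+1}):
  m_1 = 1*31 - 0 = 31, d_1 = (985 - 31^2)/1 = 24/1 = 24, a_1 = floor((31 + 31)/24) = 2.
  m_2 = 24*2 - 31 = 17, d_2 = (985 - 17^2)/24 = 696/24 = 29, a_2 = floor((31 + 17)/29) = 1.
  m_3 = 29*1 - 17 = 12, d_3 = (985 - 12^2)/29 = 841/29 = 29, a_3 = floor((31 + 12)/29) = 1.
  m_4 = 29*1 - 12 = 17, d_4 = (985 - 17^2)/29 = 696/29 = 24, a_4 = floor((31 + 17)/24) = 2.
  m_5 = 24*2 - 17 = 31, d_5 = (985 - 31^2)/24 = 24/24 = 1, a_5 = floor((31 + 31)/1) = 62.
  m_6 = 1*62 - 31 = 31, d_6 = (985 - 31^2)/1 = 24/1 = 24: (m_6, d_6) = (m_1, d_1) = (31, 24), so from here the quotients repeat a_1, ..., a_5; the period length is 5.
Hence the expansion of sqrt(985) is a_0 = 31 followed by the repeating block 2, 1, 1, 2, 62 (period 5).

[31; (2, 1, 1, 2, 62)]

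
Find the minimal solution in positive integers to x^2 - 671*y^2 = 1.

(x, y) = (58620, 2263)

First expand sqrt(671) as a continued fraction. With x_i = (sqrt(671) + m_i)/d_i and (m_0, d_0) = (0, 1): a_0 = floor(sqrt(671)) = 25, since 25^2 = 625 <= 671 < 676 = 26^2.
Iterate m_{i+1} = d_i*a_i - m_i, d_{i+1} = (671 - m_{i+1}^2)/d_i, a_{i+1} = floor((a_0 + m_{i+1})/d_{i+1}):
  m_1 = 1*25 - 0 = 25, d_1 = (671 - 25^2)/1 = 46/1 = 46, a_1 = floor((25 + 25)/46) = 1.
  m_2 = 46*1 - 25 = 21, d_2 = (671 - 21^2)/46 = 230/46 = 5, a_2 = floor((25 + 21)/5) = 9.
  m_3 = 5*9 - 21 = 24, d_3 = (671 - 24^2)/5 = 95/5 = 19, a_3 = floor((25 + 24)/19) = 2.
  m_4 = 19*2 - 24 = 14, d_4 = (671 - 14^2)/19 = 475/19 = 25, a_4 = floor((25 + 14)/25) = 1.
  m_5 = 25*1 - 14 = 11, d_5 = (671 - 11^2)/25 = 550/25 = 22, a_5 = floor((25 + 11)/22) = 1.
  m_6 = 22*1 - 11 = 11, d_6 = (671 - 11^2)/22 = 550/22 = 25, a_6 = floor((25 + 11)/25) = 1.
  m_7 = 25*1 - 11 = 14, d_7 = (671 - 14^2)/25 = 475/25 = 19, a_7 = floor((25 + 14)/19) = 2.
  m_8 = 19*2 - 14 = 24, d_8 = (671 - 24^2)/19 = 95/19 = 5, a_8 = floor((25 + 24)/5) = 9.
  m_9 = 5*9 - 24 = 21, d_9 = (671 - 21^2)/5 = 230/5 = 46, a_9 = floor((25 + 21)/46) = 1.
  m_10 = 46*1 - 21 = 25, d_10 = (671 - 25^2)/46 = 46/46 = 1, a_10 = floor((25 + 25)/1) = 50.
  m_11 = 1*50 - 25 = 25, d_11 = (671 - 25^2)/1 = 46/1 = 46: (m_11, d_11) = (m_1, d_1) = (25, 46), so from here the quotients repeat a_1, ..., a_10; the period length is 10.
So sqrt(671) = [25; (1, 9, 2, 1, 1, 1, 2, 9, 1, 50)] with period length k = 10.
k is even, so the fundamental solution of x^2 - 671y^2 = 1 is (p_{k-1}, q_{k-1}) = (p_9, q_9); compute convergents through index 9.
Convergents (p_i = a_i*p_{i-1} + p_{i-2}, q_i = a_i*q_{i-1} + q_{i-2} with p_{-2}=0, p_{-1}=1, q_{-2}=1, q_{-1}=0):
  i=0: a_0=25, p_0 = 25*1 + 0 = 25, q_0 = 25*0 + 1 = 1.
  i=1: a_1=1, p_1 = 1*25 + 1 = 26, q_1 = 1*1 + 0 = 1.
  i=2: a_2=9, p_2 = 9*26 + 25 = 259, q_2 = 9*1 + 1 = 10.
  i=3: a_3=2, p_3 = 2*259 + 26 = 544, q_3 = 2*10 + 1 = 21.
  i=4: a_4=1, p_4 = 1*544 + 259 = 803, q_4 = 1*21 + 10 = 31.
  i=5: a_5=1, p_5 = 1*803 + 544 = 1347, q_5 = 1*31 + 21 = 52.
  i=6: a_6=1, p_6 = 1*1347 + 803 = 2150, q_6 = 1*52 + 31 = 83.
  i=7: a_7=2, p_7 = 2*2150 + 1347 = 5647, q_7 = 2*83 + 52 = 218.
  i=8: a_8=9, p_8 = 9*5647 + 2150 = 52973, q_8 = 9*218 + 83 = 2045.
  i=9: a_9=1, p_9 = 1*52973 + 5647 = 58620, q_9 = 1*2045 + 218 = 2263.
Check: 58620^2 - 671*2263^2 = 3436304400 - 3436304399 = 1, so (x, y) = (58620, 2263) solves the equation, and by the theorem it is the least positive solution.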